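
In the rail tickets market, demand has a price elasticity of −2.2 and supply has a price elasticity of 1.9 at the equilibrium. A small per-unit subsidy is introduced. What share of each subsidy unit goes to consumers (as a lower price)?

For a small subsidy around the equilibrium, the benefit split depends on the relative slopes, which at a point are proportional to the elasticities.
Buyer share = εs/(εs + |εd|) = 1.9/(1.9 + 2.2) = 19/41; seller share = |εd|/(εs + |εd|) = 22/41.

Consumer share = 19/41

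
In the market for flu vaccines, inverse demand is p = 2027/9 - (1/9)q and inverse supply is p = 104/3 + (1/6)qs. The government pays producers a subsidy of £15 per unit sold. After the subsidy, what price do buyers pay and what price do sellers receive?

Pre-subsidy: 2027/9 - (1/9)q = 104/3 + (1/6)q gives q* = 686 and p* = 149.
With the subsidy, sellers receive ps = pb + 15 for each unit, where pb is the price buyers pay.
On the curves, pb = 2027/9 - (1/9)q and ps = 104/3 + (1/6)q; the wedge ps − pb = 15 gives 104/3 + (1/6)q − (2027/9 - (1/9)q) = 15, so q' = 740.
Then pb = 2027/9 − (1/9)·740 = 143 and ps = 104/3 + (1/6)·740 = 158.

Buyers pay £143; sellers receive £158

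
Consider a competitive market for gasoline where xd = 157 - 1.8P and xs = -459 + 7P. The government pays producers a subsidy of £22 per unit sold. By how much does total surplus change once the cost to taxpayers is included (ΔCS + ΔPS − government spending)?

Pre-subsidy: 157 - 1.8P = -459 + 7P gives P* = 70, x* = 31.
With the subsidy, sellers receive Ps = Pb + 22 for each unit, where Pb is the price buyers pay.
Supply in terms of Pb becomes xs = -459 + 7(Pb + 22) = -305 + 7Pb. Setting this equal to demand: 157 - 1.8Pb = -305 + 7Pb, so Pb = 52.5.
Sellers receive Ps = 52.5 + 22 = 74.5; x' = 157 − 1.8·52.5 = 62.5.
ΔCS = ½(31 + 62.5)(70 − 52.5) = 818.125; ΔPS = ½(31 + 62.5)(74.5 − 70) = 210.375.
Government spending = 22 × 62.5 = 1375.
Net change = 818.125 + 210.375 − 1375 = -346.5. The loss equals the DWL triangle ½·22·31.5.

Net change in total surplus = -£346.5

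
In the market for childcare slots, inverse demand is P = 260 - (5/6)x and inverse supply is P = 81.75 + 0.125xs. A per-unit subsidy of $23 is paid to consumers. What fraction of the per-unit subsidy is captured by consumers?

Consumer share = 20/23

Pre-subsidy: 260 - (5/6)x = 81.75 + 0.125x gives x* = 186 and P* = 105.
With the rebate, buyers effectively pay Pb = Ps − 23, where Ps is the price sellers receive.
On the curves, Pb = 260 - (5/6)x and Ps = 81.75 + 0.125x; the wedge Ps − Pb = 23 gives 81.75 + 0.125x − (260 - (5/6)x) = 23, so x' = 210.
Then Pb = 260 − (5/6)·210 = 85 and Ps = 81.75 + 0.125·210 = 108.
Buyers' price falls by P* − Pb = 105 − 85 = 20; sellers' price rises by Ps − P* = 108 − 105 = 3.
So consumers capture 20/23 = 20/23 of each unit of subsidy.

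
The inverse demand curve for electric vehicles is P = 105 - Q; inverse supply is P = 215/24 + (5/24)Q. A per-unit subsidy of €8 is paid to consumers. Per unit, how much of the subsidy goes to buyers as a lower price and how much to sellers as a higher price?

Pre-subsidy: 105 - Q = 215/24 + (5/24)Q gives Q* = 2305/29 and P* = 740/29.
With the rebate, buyers effectively pay Pb = Ps − 8, where Ps is the price sellers receive.
On the curves, Pb = 105 - Q and Ps = 215/24 + (5/24)Q; the wedge Ps − Pb = 8 gives 215/24 + (5/24)Q − (105 - Q) = 8, so Q' = 2497/29.
Then Pb = 105 − 1·(2497/29) = 548/29 and Ps = 215/24 + (5/24)·(2497/29) = 780/29.
Buyers' price falls by P* − Pb = 740/29 − 548/29 = 192/29; sellers' price rises by Ps − P* = 780/29 − 740/29 = 40/29.

Buyers gain 192/29 per unit; sellers gain 40/29 per unit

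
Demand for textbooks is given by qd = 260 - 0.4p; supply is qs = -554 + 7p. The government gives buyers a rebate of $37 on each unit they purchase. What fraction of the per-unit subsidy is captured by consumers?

Pre-subsidy: 260 - 0.4p = -554 + 7p gives p* = 110, q* = 216.
With the rebate, buyers effectively pay pb = ps − 37, where ps is the price sellers receive.
Demand in terms of ps becomes qd = 260 − 0.4(ps − 37) = 274.8 - 0.4ps. Setting this equal to supply: 274.8 - 0.4ps = -554 + 7ps, so ps = 112.
Buyers pay pb = 112 − 37 = 75; q' = -554 + 7·112 = 230.
Buyers' price falls by p* − pb = 110 − 75 = 35; sellers' price rises by ps − p* = 112 − 110 = 2.
So consumers capture 35/37 = 35/37 of each unit of subsidy.

Consumer share = 35/37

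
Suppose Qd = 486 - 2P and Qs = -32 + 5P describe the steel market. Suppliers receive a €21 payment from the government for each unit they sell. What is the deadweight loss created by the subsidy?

Pre-subsidy: 486 - 2P = -32 + 5P gives P* = 74, Q* = 338.
With the subsidy, sellers receive Ps = Pb + 21 for each unit, where Pb is the price buyers pay.
Supply in terms of Pb becomes Qs = -32 + 5(Pb + 21) = 73 + 5Pb. Setting this equal to demand: 486 - 2Pb = 73 + 5Pb, so Pb = 59.
Sellers receive Ps = 59 + 21 = 80; Q' = 486 − 2·59 = 368.
The subsidy expands output by 368 − 338 = 30 past the efficient level; on those units the gap between marginal cost and willingness to pay runs from 0 up to 21.
DWL = ½ × 21 × 30 = 315.

Deadweight loss = €315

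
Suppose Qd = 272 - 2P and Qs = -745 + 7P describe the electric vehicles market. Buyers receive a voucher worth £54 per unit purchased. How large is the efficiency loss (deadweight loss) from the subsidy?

Pre-subsidy: 272 - 2P = -745 + 7P gives P* = 113, Q* = 46.
With the rebate, buyers effectively pay Pb = Ps − 54, where Ps is the price sellers receive.
Demand in terms of Ps becomes Qd = 272 − 2(Ps − 54) = 380 - 2Ps. Setting this equal to supply: 380 - 2Ps = -745 + 7Ps, so Ps = 125.
Buyers pay Pb = 125 − 54 = 71; Q' = -745 + 7·125 = 130.
The subsidy expands output by 130 − 46 = 84 past the efficient level; on those units the gap between marginal cost and willingness to pay runs from 0 up to 54.
DWL = ½ × 54 × 84 = 2268.

Deadweight loss = £2268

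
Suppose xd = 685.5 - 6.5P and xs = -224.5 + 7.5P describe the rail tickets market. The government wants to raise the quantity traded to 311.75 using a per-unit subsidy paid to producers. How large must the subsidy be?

Required subsidy s = 14 per unit

At x = 311.75, invert demand for the buyer price: Pb = (685.5 − 311.75)/6.5 = 57.5; invert supply for the seller price: Ps = (311.75 − (-224.5))/7.5 = 71.5.
The subsidy must fill the gap: s = Ps − Pb = 71.5 − 57.5 = 14.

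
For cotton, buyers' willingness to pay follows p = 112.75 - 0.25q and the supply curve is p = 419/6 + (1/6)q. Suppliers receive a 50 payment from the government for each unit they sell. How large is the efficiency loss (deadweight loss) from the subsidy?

Deadweight loss = 3000

Pre-subsidy: 112.75 - 0.25q = 419/6 + (1/6)q gives q* = 103 and p* = 87.
With the subsidy, sellers receive ps = pb + 50 for each unit, where pb is the price buyers pay.
On the curves, pb = 112.75 - 0.25q and ps = 419/6 + (1/6)q; the wedge ps − pb = 50 gives 419/6 + (1/6)q − (112.75 - 0.25q) = 50, so q' = 223.
Then pb = 112.75 − 0.25·223 = 57 and ps = 419/6 + (1/6)·223 = 107.
The subsidy expands output by 223 − 103 = 120 past the efficient level; on those units the gap between marginal cost and willingness to pay runs from 0 up to 50.
DWL = ½ × 50 × 120 = 3000.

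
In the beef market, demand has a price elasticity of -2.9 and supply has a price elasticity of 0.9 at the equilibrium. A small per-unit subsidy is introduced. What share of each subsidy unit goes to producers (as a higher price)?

For a small subsidy around the equilibrium, the benefit split depends on the relative slopes, which at a point are proportional to the elasticities.
Buyer share = εs/(εs + |εd|) = 0.9/(0.9 + 2.9) = 9/38; seller share = |εd|/(εs + |εd|) = 29/38.
So producers capture 29/38 of the subsidy.

Producer share = 29/38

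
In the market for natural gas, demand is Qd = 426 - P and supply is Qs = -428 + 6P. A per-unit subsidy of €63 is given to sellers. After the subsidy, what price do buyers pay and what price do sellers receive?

Pre-subsidy: 426 - P = -428 + 6P gives P* = 122, Q* = 304.
With the subsidy, sellers receive Ps = Pb + 63 for each unit, where Pb is the price buyers pay.
Supply in terms of Pb becomes Qs = -428 + 6(Pb + 63) = -50 + 6Pb. Setting this equal to demand: 426 - Pb = -50 + 6Pb, so Pb = 68.
Sellers receive Ps = 68 + 63 = 131; Q' = 426 − 1·68 = 358.

Buyers pay €68; sellers receive €131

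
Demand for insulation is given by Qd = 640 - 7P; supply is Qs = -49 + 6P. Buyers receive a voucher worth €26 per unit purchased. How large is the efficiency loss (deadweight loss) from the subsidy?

Deadweight loss = €1092

Pre-subsidy: 640 - 7P = -49 + 6P gives P* = 53, Q* = 269.
With the rebate, buyers effectively pay Pb = Ps − 26, where Ps is the price sellers receive.
Demand in terms of Ps becomes Qd = 640 − 7(Ps − 26) = 822 - 7Ps. Setting this equal to supply: 822 - 7Ps = -49 + 6Ps, so Ps = 67.
Buyers pay Pb = 67 − 26 = 41; Q' = -49 + 6·67 = 353.
The subsidy expands output by 353 − 269 = 84 past the efficient level; on those units the gap between marginal cost and willingness to pay runs from 0 up to 26.
DWL = ½ × 26 × 84 = 1092.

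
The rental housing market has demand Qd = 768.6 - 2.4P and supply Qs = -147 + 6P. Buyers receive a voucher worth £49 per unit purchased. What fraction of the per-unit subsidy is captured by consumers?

Pre-subsidy: 768.6 - 2.4P = -147 + 6P gives P* = 109, Q* = 507.
With the rebate, buyers effectively pay Pb = Ps − 49, where Ps is the price sellers receive.
Demand in terms of Ps becomes Qd = 768.6 − 2.4(Ps − 49) = 886.2 - 2.4Ps. Setting this equal to supply: 886.2 - 2.4Ps = -147 + 6Ps, so Ps = 123.
Buyers pay Pb = 123 − 49 = 74; Q' = -147 + 6·123 = 591.
Buyers' price falls by P* − Pb = 109 − 74 = 35; sellers' price rises by Ps − P* = 123 − 109 = 14.
So consumers capture 35/49 = 5/7 of each unit of subsidy.

Consumer share = 5/7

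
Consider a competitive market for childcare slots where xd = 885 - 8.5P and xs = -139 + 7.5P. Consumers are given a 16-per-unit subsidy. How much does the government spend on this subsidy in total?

Pre-subsidy: 885 - 8.5P = -139 + 7.5P gives P* = 64, x* = 341.
With the rebate, buyers effectively pay Pb = Ps − 16, where Ps is the price sellers receive.
Demand in terms of Ps becomes xd = 885 − 8.5(Ps − 16) = 1021 - 8.5Ps. Setting this equal to supply: 1021 - 8.5Ps = -139 + 7.5Ps, so Ps = 72.5.
Buyers pay Pb = 72.5 − 16 = 56.5; x' = -139 + 7.5·72.5 = 404.75.
Government outlay = subsidy × quantity = 16 × 404.75 = 6476.

Government cost = 6476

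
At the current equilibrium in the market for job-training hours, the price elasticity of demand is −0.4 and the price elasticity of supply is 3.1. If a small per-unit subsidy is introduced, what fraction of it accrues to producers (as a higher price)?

For a small subsidy around the equilibrium, the benefit split depends on the relative slopes, which at a point are proportional to the elasticities.
Buyer share = εs/(εs + |εd|) = 3.1/(3.1 + 0.4) = 31/35; seller share = |εd|/(εs + |εd|) = 4/35.
So producers capture 4/35 of the subsidy.

Producer share = 4/35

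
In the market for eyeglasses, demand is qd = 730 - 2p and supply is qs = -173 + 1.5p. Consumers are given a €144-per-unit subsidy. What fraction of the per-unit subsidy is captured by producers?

Pre-subsidy: 730 - 2p = -173 + 1.5p gives p* = 258, q* = 214.
With the rebate, buyers effectively pay pb = ps − 144, where ps is the price sellers receive.
Demand in terms of ps becomes qd = 730 − 2(ps − 144) = 1018 - 2ps. Setting this equal to supply: 1018 - 2ps = -173 + 1.5ps, so ps = 2382/7.
Buyers pay pb = 2382/7 − 144 = 1374/7; q' = -173 + 1.5·(2382/7) = 2362/7.
Buyers' price falls by p* − pb = 258 − 1374/7 = 432/7; sellers' price rises by ps − p* = 2382/7 − 258 = 576/7.
So producers capture (576/7)/144 = 4/7 of each unit of subsidy.

Producer share = 4/7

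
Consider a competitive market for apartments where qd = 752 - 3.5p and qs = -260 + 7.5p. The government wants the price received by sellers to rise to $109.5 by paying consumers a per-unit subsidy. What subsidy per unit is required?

Required subsidy s = $55 per unit

At a seller price of 109.5, quantity supplied is -260 + 7.5·109.5 = 561.25.
Buyers absorb 561.25 only when they pay pb with 752 − 3.5·pb = 561.25, i.e. pb = 54.5.
s = ps − pb = 109.5 − 54.5 = 55.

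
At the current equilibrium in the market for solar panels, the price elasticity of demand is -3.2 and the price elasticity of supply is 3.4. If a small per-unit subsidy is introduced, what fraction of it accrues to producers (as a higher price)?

For a small subsidy around the equilibrium, the benefit split depends on the relative slopes, which at a point are proportional to the elasticities.
Buyer share = εs/(εs + |εd|) = 3.4/(3.4 + 3.2) = 17/33; seller share = |εd|/(εs + |εd|) = 16/33.
So producers capture 16/33 of the subsidy.

Producer share = 16/33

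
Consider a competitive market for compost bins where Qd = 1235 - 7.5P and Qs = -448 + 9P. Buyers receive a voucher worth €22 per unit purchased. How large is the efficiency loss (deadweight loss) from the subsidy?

Pre-subsidy: 1235 - 7.5P = -448 + 9P gives P* = 102, Q* = 470.
With the rebate, buyers effectively pay Pb = Ps − 22, where Ps is the price sellers receive.
Demand in terms of Ps becomes Qd = 1235 − 7.5(Ps − 22) = 1400 - 7.5Ps. Setting this equal to supply: 1400 - 7.5Ps = -448 + 9Ps, so Ps = 112.
Buyers pay Pb = 112 − 22 = 90; Q' = -448 + 9·112 = 560.
The subsidy expands output by 560 − 470 = 90 past the efficient level; on those units the gap between marginal cost and willingness to pay runs from 0 up to 22.
DWL = ½ × 22 × 90 = 990.

Deadweight loss = €990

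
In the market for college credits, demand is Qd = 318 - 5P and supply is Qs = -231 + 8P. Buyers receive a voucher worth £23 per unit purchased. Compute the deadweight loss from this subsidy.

Pre-subsidy: 318 - 5P = -231 + 8P gives P* = 549/13, Q* = 1389/13.
With the rebate, buyers effectively pay Pb = Ps − 23, where Ps is the price sellers receive.
Demand in terms of Ps becomes Qd = 318 − 5(Ps − 23) = 433 - 5Ps. Setting this equal to supply: 433 - 5Ps = -231 + 8Ps, so Ps = 664/13.
Buyers pay Pb = 664/13 − 23 = 365/13; Q' = -231 + 8·(664/13) = 2309/13.
The subsidy expands output by 2309/13 − 1389/13 = 920/13 past the efficient level; on those units the gap between marginal cost and willingness to pay runs from 0 up to 23.
DWL = ½ × 23 × 920/13 = 10580/13.

Deadweight loss = 10580/13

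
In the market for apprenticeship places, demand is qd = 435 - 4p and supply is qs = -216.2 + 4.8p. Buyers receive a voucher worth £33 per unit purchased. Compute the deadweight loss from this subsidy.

Deadweight loss = £1188

Pre-subsidy: 435 - 4p = -216.2 + 4.8p gives p* = 74, q* = 139.
With the rebate, buyers effectively pay pb = ps − 33, where ps is the price sellers receive.
Demand in terms of ps becomes qd = 435 − 4(ps − 33) = 567 - 4ps. Setting this equal to supply: 567 - 4ps = -216.2 + 4.8ps, so ps = 89.
Buyers pay pb = 89 − 33 = 56; q' = -216.2 + 4.8·89 = 211.
The subsidy expands output by 211 − 139 = 72 past the efficient level; on those units the gap between marginal cost and willingness to pay runs from 0 up to 33.
DWL = ½ × 33 × 72 = 1188.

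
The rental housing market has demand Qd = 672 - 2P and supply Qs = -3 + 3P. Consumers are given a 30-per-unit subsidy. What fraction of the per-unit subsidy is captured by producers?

Pre-subsidy: 672 - 2P = -3 + 3P gives P* = 135, Q* = 402.
With the rebate, buyers effectively pay Pb = Ps − 30, where Ps is the price sellers receive.
Demand in terms of Ps becomes Qd = 672 − 2(Ps − 30) = 732 - 2Ps. Setting this equal to supply: 732 - 2Ps = -3 + 3Ps, so Ps = 147.
Buyers pay Pb = 147 − 30 = 117; Q' = -3 + 3·147 = 438.
Buyers' price falls by P* − Pb = 135 − 117 = 18; sellers' price rises by Ps − P* = 147 − 135 = 12.
So producers capture 12/30 = 0.4 of each unit of subsidy.

Producer share = 0.4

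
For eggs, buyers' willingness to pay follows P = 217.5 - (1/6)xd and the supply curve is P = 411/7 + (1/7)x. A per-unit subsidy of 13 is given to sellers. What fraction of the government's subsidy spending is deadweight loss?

Pre-subsidy: 217.5 - (1/6)x = 411/7 + (1/7)x gives x* = 513 and P* = 132.
With the subsidy, sellers receive Ps = Pb + 13 for each unit, where Pb is the price buyers pay.
On the curves, Pb = 217.5 - (1/6)x and Ps = 411/7 + (1/7)x; the wedge Ps − Pb = 13 gives 411/7 + (1/7)x − (217.5 - (1/6)x) = 13, so x' = 555.
Then Pb = 217.5 − (1/6)·555 = 125 and Ps = 411/7 + (1/7)·555 = 138.
ΔCS = ½(513 + 555)(132 − 125) = 3738; ΔPS = ½(513 + 555)(138 − 132) = 3204.
Government spending = 13 × 555 = 7215.
DWL = ½ × 13 × (555 − 513) = 273; fraction = 273 / 7215 = 7/185.

DWL / government spending = 7/185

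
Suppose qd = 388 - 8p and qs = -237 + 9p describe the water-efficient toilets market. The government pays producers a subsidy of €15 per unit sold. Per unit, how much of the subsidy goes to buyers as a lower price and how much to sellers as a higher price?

Buyers gain 135/17 per unit; sellers gain 120/17 per unit

Pre-subsidy: 388 - 8p = -237 + 9p gives p* = 625/17, q* = 1596/17.
With the subsidy, sellers receive ps = pb + 15 for each unit, where pb is the price buyers pay.
Supply in terms of pb becomes qs = -237 + 9(pb + 15) = -102 + 9pb. Setting this equal to demand: 388 - 8pb = -102 + 9pb, so pb = 490/17.
Sellers receive ps = 490/17 + 15 = 745/17; q' = 388 − 8·(490/17) = 2676/17.
Buyers' price falls by p* − pb = 625/17 − 490/17 = 135/17; sellers' price rises by ps − p* = 745/17 − 625/17 = 120/17.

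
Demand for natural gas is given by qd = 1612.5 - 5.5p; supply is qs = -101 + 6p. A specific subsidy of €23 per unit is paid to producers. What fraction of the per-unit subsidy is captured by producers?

Pre-subsidy: 1612.5 - 5.5p = -101 + 6p gives p* = 149, q* = 793.
With the subsidy, sellers receive ps = pb + 23 for each unit, where pb is the price buyers pay.
Supply in terms of pb becomes qs = -101 + 6(pb + 23) = 37 + 6pb. Setting this equal to demand: 1612.5 - 5.5pb = 37 + 6pb, so pb = 137.
Sellers receive ps = 137 + 23 = 160; q' = 1612.5 − 5.5·137 = 859.
Buyers' price falls by p* − pb = 149 − 137 = 12; sellers' price rises by ps − p* = 160 − 149 = 11.
So producers capture 11/23 = 11/23 of each unit of subsidy.

Producer share = 11/23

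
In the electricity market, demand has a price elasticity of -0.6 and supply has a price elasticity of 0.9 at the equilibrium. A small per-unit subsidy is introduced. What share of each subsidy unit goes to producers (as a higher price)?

For a small subsidy around the equilibrium, the benefit split depends on the relative slopes, which at a point are proportional to the elasticities.
Buyer share = εs/(εs + |εd|) = 0.9/(0.9 + 0.6) = 0.6; seller share = |εd|/(εs + |εd|) = 0.4.
So producers capture 0.4 of the subsidy.

Producer share = 0.4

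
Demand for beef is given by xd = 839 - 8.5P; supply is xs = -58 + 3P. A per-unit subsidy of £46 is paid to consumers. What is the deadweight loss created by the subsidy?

Deadweight loss = £2346

Pre-subsidy: 839 - 8.5P = -58 + 3P gives P* = 78, x* = 176.
With the rebate, buyers effectively pay Pb = Ps − 46, where Ps is the price sellers receive.
Demand in terms of Ps becomes xd = 839 − 8.5(Ps − 46) = 1230 - 8.5Ps. Setting this equal to supply: 1230 - 8.5Ps = -58 + 3Ps, so Ps = 112.
Buyers pay Pb = 112 − 46 = 66; x' = -58 + 3·112 = 278.
The subsidy expands output by 278 − 176 = 102 past the efficient level; on those units the gap between marginal cost and willingness to pay runs from 0 up to 46.
DWL = ½ × 46 × 102 = 2346.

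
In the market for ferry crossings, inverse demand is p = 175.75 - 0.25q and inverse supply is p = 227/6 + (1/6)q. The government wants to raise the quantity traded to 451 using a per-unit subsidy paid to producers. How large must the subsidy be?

Required subsidy s = 50 per unit

At q = 451, from the demand curve buyers pay pb = 175.75 − 0.25·451 = 63; from the supply curve sellers need ps = 227/6 + (1/6)·451 = 113.
The subsidy must fill the gap: s = ps − pb = 113 − 63 = 50.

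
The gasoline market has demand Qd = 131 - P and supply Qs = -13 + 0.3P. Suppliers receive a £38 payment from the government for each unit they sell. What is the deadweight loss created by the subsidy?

Pre-subsidy: 131 - P = -13 + 0.3P gives P* = 1440/13, Q* = 263/13.
With the subsidy, sellers receive Ps = Pb + 38 for each unit, where Pb is the price buyers pay.
Supply in terms of Pb becomes Qs = -13 + 0.3(Pb + 38) = -1.6 + 0.3Pb. Setting this equal to demand: 131 - Pb = -1.6 + 0.3Pb, so Pb = 102.
Sellers receive Ps = 102 + 38 = 140; Q' = 131 − 1·102 = 29.
The subsidy expands output by 29 − 263/13 = 114/13 past the efficient level; on those units the gap between marginal cost and willingness to pay runs from 0 up to 38.
DWL = ½ × 38 × 114/13 = 2166/13.

Deadweight loss = 2166/13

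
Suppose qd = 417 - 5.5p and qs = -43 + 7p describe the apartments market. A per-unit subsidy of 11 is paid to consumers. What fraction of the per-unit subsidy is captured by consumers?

Pre-subsidy: 417 - 5.5p = -43 + 7p gives p* = 36.8, q* = 214.6.
With the rebate, buyers effectively pay pb = ps − 11, where ps is the price sellers receive.
Demand in terms of ps becomes qd = 417 − 5.5(ps − 11) = 477.5 - 5.5ps. Setting this equal to supply: 477.5 - 5.5ps = -43 + 7ps, so ps = 41.64.
Buyers pay pb = 41.64 − 11 = 30.64; q' = -43 + 7·41.64 = 248.48.
Buyers' price falls by p* − pb = 36.8 − 30.64 = 6.16; sellers' price rises by ps − p* = 41.64 − 36.8 = 4.84.
So consumers capture 6.16/11 = 0.56 of each unit of subsidy.

Consumer share = 0.56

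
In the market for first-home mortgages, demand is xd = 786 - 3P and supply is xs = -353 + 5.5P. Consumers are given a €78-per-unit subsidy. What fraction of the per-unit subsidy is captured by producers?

Producer share = 6/17

Pre-subsidy: 786 - 3P = -353 + 5.5P gives P* = 134, x* = 384.
With the rebate, buyers effectively pay Pb = Ps − 78, where Ps is the price sellers receive.
Demand in terms of Ps becomes xd = 786 − 3(Ps − 78) = 1020 - 3Ps. Setting this equal to supply: 1020 - 3Ps = -353 + 5.5Ps, so Ps = 2746/17.
Buyers pay Pb = 2746/17 − 78 = 1420/17; x' = -353 + 5.5·(2746/17) = 9102/17.
Buyers' price falls by P* − Pb = 134 − 1420/17 = 858/17; sellers' price rises by Ps − P* = 2746/17 − 134 = 468/17.
So producers capture (468/17)/78 = 6/17 of each unit of subsidy.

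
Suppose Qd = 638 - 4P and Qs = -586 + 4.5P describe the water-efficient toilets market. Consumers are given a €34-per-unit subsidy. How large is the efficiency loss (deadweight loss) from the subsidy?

Deadweight loss = €1224

Pre-subsidy: 638 - 4P = -586 + 4.5P gives P* = 144, Q* = 62.
With the rebate, buyers effectively pay Pb = Ps − 34, where Ps is the price sellers receive.
Demand in terms of Ps becomes Qd = 638 − 4(Ps − 34) = 774 - 4Ps. Setting this equal to supply: 774 - 4Ps = -586 + 4.5Ps, so Ps = 160.
Buyers pay Pb = 160 − 34 = 126; Q' = -586 + 4.5·160 = 134.
The subsidy expands output by 134 − 62 = 72 past the efficient level; on those units the gap between marginal cost and willingness to pay runs from 0 up to 34.
DWL = ½ × 34 × 72 = 1224.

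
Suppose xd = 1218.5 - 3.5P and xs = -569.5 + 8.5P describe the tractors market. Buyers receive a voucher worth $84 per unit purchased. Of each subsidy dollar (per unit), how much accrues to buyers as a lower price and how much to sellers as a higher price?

Buyers gain $59.5 per unit; sellers gain $24.5 per unit

Pre-subsidy: 1218.5 - 3.5P = -569.5 + 8.5P gives P* = 149, x* = 697.
With the rebate, buyers effectively pay Pb = Ps − 84, where Ps is the price sellers receive.
Demand in terms of Ps becomes xd = 1218.5 − 3.5(Ps − 84) = 1512.5 - 3.5Ps. Setting this equal to supply: 1512.5 - 3.5Ps = -569.5 + 8.5Ps, so Ps = 173.5.
Buyers pay Pb = 173.5 − 84 = 89.5; x' = -569.5 + 8.5·173.5 = 905.25.
Buyers' price falls by P* − Pb = 149 − 89.5 = 59.5; sellers' price rises by Ps − P* = 173.5 − 149 = 24.5.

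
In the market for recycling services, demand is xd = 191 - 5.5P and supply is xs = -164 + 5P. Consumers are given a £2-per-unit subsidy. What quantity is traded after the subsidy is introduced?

Pre-subsidy: 191 - 5.5P = -164 + 5P gives P* = 710/21, x* = 106/21.
With the rebate, buyers effectively pay Pb = Ps − 2, where Ps is the price sellers receive.
Demand in terms of Ps becomes xd = 191 − 5.5(Ps − 2) = 202 - 5.5Ps. Setting this equal to supply: 202 - 5.5Ps = -164 + 5Ps, so Ps = 244/7.
Buyers pay Pb = 244/7 − 2 = 230/7; x' = -164 + 5·(244/7) = 72/7.

x' = 72/7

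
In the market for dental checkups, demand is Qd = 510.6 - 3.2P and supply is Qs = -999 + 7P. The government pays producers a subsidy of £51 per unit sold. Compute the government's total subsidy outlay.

Government cost = £7599

Pre-subsidy: 510.6 - 3.2P = -999 + 7P gives P* = 148, Q* = 37.
With the subsidy, sellers receive Ps = Pb + 51 for each unit, where Pb is the price buyers pay.
Supply in terms of Pb becomes Qs = -999 + 7(Pb + 51) = -642 + 7Pb. Setting this equal to demand: 510.6 - 3.2Pb = -642 + 7Pb, so Pb = 113.
Sellers receive Ps = 113 + 51 = 164; Q' = 510.6 − 3.2·113 = 149.
Government outlay = subsidy × quantity = 51 × 149 = 7599.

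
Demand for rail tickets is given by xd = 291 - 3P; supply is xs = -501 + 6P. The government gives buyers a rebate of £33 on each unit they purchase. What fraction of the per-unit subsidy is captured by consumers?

Consumer share = 2/3

Pre-subsidy: 291 - 3P = -501 + 6P gives P* = 88, x* = 27.
With the rebate, buyers effectively pay Pb = Ps − 33, where Ps is the price sellers receive.
Demand in terms of Ps becomes xd = 291 − 3(Ps − 33) = 390 - 3Ps. Setting this equal to supply: 390 - 3Ps = -501 + 6Ps, so Ps = 99.
Buyers pay Pb = 99 − 33 = 66; x' = -501 + 6·99 = 93.
Buyers' price falls by P* − Pb = 88 − 66 = 22; sellers' price rises by Ps − P* = 99 − 88 = 11.
So consumers capture 22/33 = 2/3 of each unit of subsidy.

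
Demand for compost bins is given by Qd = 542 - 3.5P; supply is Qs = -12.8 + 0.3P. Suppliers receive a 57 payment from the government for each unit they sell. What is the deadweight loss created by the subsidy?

Deadweight loss = 448.875

Pre-subsidy: 542 - 3.5P = -12.8 + 0.3P gives P* = 146, Q* = 31.
With the subsidy, sellers receive Ps = Pb + 57 for each unit, where Pb is the price buyers pay.
Supply in terms of Pb becomes Qs = -12.8 + 0.3(Pb + 57) = 4.3 + 0.3Pb. Setting this equal to demand: 542 - 3.5Pb = 4.3 + 0.3Pb, so Pb = 141.5.
Sellers receive Ps = 141.5 + 57 = 198.5; Q' = 542 − 3.5·141.5 = 46.75.
The subsidy expands output by 46.75 − 31 = 15.75 past the efficient level; on those units the gap between marginal cost and willingness to pay runs from 0 up to 57.
DWL = ½ × 57 × 15.75 = 448.875.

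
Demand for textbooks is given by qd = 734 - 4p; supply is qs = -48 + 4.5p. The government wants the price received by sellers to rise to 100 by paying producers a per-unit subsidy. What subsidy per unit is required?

Required subsidy s = 17 per unit

At a seller price of 100, quantity supplied is -48 + 4.5·100 = 402.
Buyers absorb 402 only when they pay pb with 734 − 4·pb = 402, i.e. pb = 83.
s = ps − pb = 100 − 83 = 17.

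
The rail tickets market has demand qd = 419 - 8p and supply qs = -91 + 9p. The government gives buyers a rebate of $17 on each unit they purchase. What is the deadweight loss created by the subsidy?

Pre-subsidy: 419 - 8p = -91 + 9p gives p* = 30, q* = 179.
With the rebate, buyers effectively pay pb = ps − 17, where ps is the price sellers receive.
Demand in terms of ps becomes qd = 419 − 8(ps − 17) = 555 - 8ps. Setting this equal to supply: 555 - 8ps = -91 + 9ps, so ps = 38.
Buyers pay pb = 38 − 17 = 21; q' = -91 + 9·38 = 251.
The subsidy expands output by 251 − 179 = 72 past the efficient level; on those units the gap between marginal cost and willingness to pay runs from 0 up to 17.
DWL = ½ × 17 × 72 = 612.

Deadweight loss = $612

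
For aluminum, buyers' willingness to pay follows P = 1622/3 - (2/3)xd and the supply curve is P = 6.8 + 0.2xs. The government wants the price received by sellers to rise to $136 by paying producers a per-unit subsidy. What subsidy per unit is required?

Required subsidy s = $26 per unit

At a seller price of 136, quantity supplied is -34 + 5·136 = 646.
Buyers absorb 646 only when they pay Pb = 1622/3 − (2/3)·646 = 110.
s = Ps − Pb = 136 − 110 = 26.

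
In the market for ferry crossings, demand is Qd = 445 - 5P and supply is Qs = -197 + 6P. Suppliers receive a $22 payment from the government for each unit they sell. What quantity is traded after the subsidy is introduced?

Pre-subsidy: 445 - 5P = -197 + 6P gives P* = 642/11, Q* = 1685/11.
With the subsidy, sellers receive Ps = Pb + 22 for each unit, where Pb is the price buyers pay.
Supply in terms of Pb becomes Qs = -197 + 6(Pb + 22) = -65 + 6Pb. Setting this equal to demand: 445 - 5Pb = -65 + 6Pb, so Pb = 510/11.
Sellers receive Ps = 510/11 + 22 = 752/11; Q' = 445 − 5·(510/11) = 2345/11.

Q' = 2345/11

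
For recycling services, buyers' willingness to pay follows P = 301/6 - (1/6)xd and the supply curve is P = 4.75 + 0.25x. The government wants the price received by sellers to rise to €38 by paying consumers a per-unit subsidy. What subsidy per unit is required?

Required subsidy s = €10 per unit

At a seller price of 38, quantity supplied is -19 + 4·38 = 133.
Buyers absorb 133 only when they pay Pb = 301/6 − (1/6)·133 = 28.
s = Ps − Pb = 38 − 28 = 10.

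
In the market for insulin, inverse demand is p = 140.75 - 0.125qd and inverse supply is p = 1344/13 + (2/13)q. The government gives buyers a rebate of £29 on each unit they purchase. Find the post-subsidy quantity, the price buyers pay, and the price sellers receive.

Pre-subsidy: 140.75 - 0.125q = 1344/13 + (2/13)q gives q* = 134 and p* = 124.
With the rebate, buyers effectively pay pb = ps − 29, where ps is the price sellers receive.
On the curves, pb = 140.75 - 0.125q and ps = 1344/13 + (2/13)q; the wedge ps − pb = 29 gives 1344/13 + (2/13)q − (140.75 - 0.125q) = 29, so q' = 238.
Then pb = 140.75 − 0.125·238 = 111 and ps = 1344/13 + (2/13)·238 = 140.

q' = 238; buyers pay £111; sellers receive £140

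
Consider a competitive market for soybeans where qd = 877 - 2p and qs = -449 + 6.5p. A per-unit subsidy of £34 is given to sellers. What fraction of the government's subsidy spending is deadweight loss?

Pre-subsidy: 877 - 2p = -449 + 6.5p gives p* = 156, q* = 565.
With the subsidy, sellers receive ps = pb + 34 for each unit, where pb is the price buyers pay.
Supply in terms of pb becomes qs = -449 + 6.5(pb + 34) = -228 + 6.5pb. Setting this equal to demand: 877 - 2pb = -228 + 6.5pb, so pb = 130.
Sellers receive ps = 130 + 34 = 164; q' = 877 − 2·130 = 617.
ΔCS = ½(565 + 617)(156 − 130) = 15366; ΔPS = ½(565 + 617)(164 − 156) = 4728.
Government spending = 34 × 617 = 20978.
DWL = ½ × 34 × (617 − 565) = 884; fraction = 884 / 20978 = 26/617.

DWL / government spending = 26/617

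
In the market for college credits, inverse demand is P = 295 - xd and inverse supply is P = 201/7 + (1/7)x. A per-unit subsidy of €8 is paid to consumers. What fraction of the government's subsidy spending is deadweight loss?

DWL / government spending = 7/480

Pre-subsidy: 295 - x = 201/7 + (1/7)x gives x* = 233 and P* = 62.
With the rebate, buyers effectively pay Pb = Ps − 8, where Ps is the price sellers receive.
On the curves, Pb = 295 - x and Ps = 201/7 + (1/7)x; the wedge Ps − Pb = 8 gives 201/7 + (1/7)x − (295 - x) = 8, so x' = 240.
Then Pb = 295 − 1·240 = 55 and Ps = 201/7 + (1/7)·240 = 63.
ΔCS = ½(233 + 240)(62 − 55) = 1655.5; ΔPS = ½(233 + 240)(63 − 62) = 236.5.
Government spending = 8 × 240 = 1920.
DWL = ½ × 8 × (240 − 233) = 28; fraction = 28 / 1920 = 7/480.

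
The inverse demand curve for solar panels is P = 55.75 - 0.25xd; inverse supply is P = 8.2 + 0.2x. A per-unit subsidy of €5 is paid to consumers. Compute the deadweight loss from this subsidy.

Deadweight loss = 250/9

Pre-subsidy: 55.75 - 0.25x = 8.2 + 0.2x gives x* = 317/3 and P* = 88/3.
With the rebate, buyers effectively pay Pb = Ps − 5, where Ps is the price sellers receive.
On the curves, Pb = 55.75 - 0.25x and Ps = 8.2 + 0.2x; the wedge Ps − Pb = 5 gives 8.2 + 0.2x − (55.75 - 0.25x) = 5, so x' = 1051/9.
Then Pb = 55.75 − 0.25·(1051/9) = 239/9 and Ps = 8.2 + 0.2·(1051/9) = 284/9.
The subsidy expands output by 1051/9 − 317/3 = 100/9 past the efficient level; on those units the gap between marginal cost and willingness to pay runs from 0 up to 5.
DWL = ½ × 5 × 100/9 = 250/9.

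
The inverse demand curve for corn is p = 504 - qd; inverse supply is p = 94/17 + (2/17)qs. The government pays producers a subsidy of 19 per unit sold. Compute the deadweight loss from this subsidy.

Deadweight loss = 161.5

Pre-subsidy: 504 - q = 94/17 + (2/17)q gives q* = 446 and p* = 58.
With the subsidy, sellers receive ps = pb + 19 for each unit, where pb is the price buyers pay.
On the curves, pb = 504 - q and ps = 94/17 + (2/17)q; the wedge ps − pb = 19 gives 94/17 + (2/17)q − (504 - q) = 19, so q' = 463.
Then pb = 504 − 1·463 = 41 and ps = 94/17 + (2/17)·463 = 60.
The subsidy expands output by 463 − 446 = 17 past the efficient level; on those units the gap between marginal cost and willingness to pay runs from 0 up to 19.
DWL = ½ × 19 × 17 = 161.5.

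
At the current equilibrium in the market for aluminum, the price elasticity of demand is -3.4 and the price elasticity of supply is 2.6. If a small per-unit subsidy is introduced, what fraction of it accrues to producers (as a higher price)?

Producer share = 17/30

For a small subsidy around the equilibrium, the benefit split depends on the relative slopes, which at a point are proportional to the elasticities.
Buyer share = εs/(εs + |εd|) = 2.6/(2.6 + 3.4) = 13/30; seller share = |εd|/(εs + |εd|) = 17/30.
So producers capture 17/30 of the subsidy.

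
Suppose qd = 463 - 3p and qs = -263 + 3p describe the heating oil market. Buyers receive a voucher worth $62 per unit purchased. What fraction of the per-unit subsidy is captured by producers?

Producer share = 0.5

Pre-subsidy: 463 - 3p = -263 + 3p gives p* = 121, q* = 100.
With the rebate, buyers effectively pay pb = ps − 62, where ps is the price sellers receive.
Demand in terms of ps becomes qd = 463 − 3(ps − 62) = 649 - 3ps. Setting this equal to supply: 649 - 3ps = -263 + 3ps, so ps = 152.
Buyers pay pb = 152 − 62 = 90; q' = -263 + 3·152 = 193.
Buyers' price falls by p* − pb = 121 − 90 = 31; sellers' price rises by ps − p* = 152 − 121 = 31.
So producers capture 31/62 = 0.5 of each unit of subsidy.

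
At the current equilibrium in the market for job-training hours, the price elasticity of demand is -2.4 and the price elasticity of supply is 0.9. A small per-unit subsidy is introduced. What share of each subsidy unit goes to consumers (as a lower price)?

Consumer share = 3/11

For a small subsidy around the equilibrium, the benefit split depends on the relative slopes, which at a point are proportional to the elasticities.
Buyer share = εs/(εs + |εd|) = 0.9/(0.9 + 2.4) = 3/11; seller share = |εd|/(εs + |εd|) = 8/11.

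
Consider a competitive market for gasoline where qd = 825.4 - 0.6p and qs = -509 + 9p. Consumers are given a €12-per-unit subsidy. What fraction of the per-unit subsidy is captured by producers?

Producer share = 0.0625

Pre-subsidy: 825.4 - 0.6p = -509 + 9p gives p* = 139, q* = 742.
With the rebate, buyers effectively pay pb = ps − 12, where ps is the price sellers receive.
Demand in terms of ps becomes qd = 825.4 − 0.6(ps − 12) = 832.6 - 0.6ps. Setting this equal to supply: 832.6 - 0.6ps = -509 + 9ps, so ps = 139.75.
Buyers pay pb = 139.75 − 12 = 127.75; q' = -509 + 9·139.75 = 748.75.
Buyers' price falls by p* − pb = 139 − 127.75 = 11.25; sellers' price rises by ps − p* = 139.75 − 139 = 0.75.
So producers capture 0.75/12 = 0.0625 of each unit of subsidy.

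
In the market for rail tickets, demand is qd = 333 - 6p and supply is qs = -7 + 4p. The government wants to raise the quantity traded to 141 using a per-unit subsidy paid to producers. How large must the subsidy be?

At q = 141, invert demand for the buyer price: pb = (333 − 141)/6 = 32; invert supply for the seller price: ps = (141 − (-7))/4 = 37.
The subsidy must fill the gap: s = ps − pb = 37 − 32 = 5.

Required subsidy s = 5 per unit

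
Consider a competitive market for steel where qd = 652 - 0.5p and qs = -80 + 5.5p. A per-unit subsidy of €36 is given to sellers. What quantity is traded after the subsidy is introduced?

Pre-subsidy: 652 - 0.5p = -80 + 5.5p gives p* = 122, q* = 591.
With the subsidy, sellers receive ps = pb + 36 for each unit, where pb is the price buyers pay.
Supply in terms of pb becomes qs = -80 + 5.5(pb + 36) = 118 + 5.5pb. Setting this equal to demand: 652 - 0.5pb = 118 + 5.5pb, so pb = 89.
Sellers receive ps = 89 + 36 = 125; q' = 652 − 0.5·89 = 607.5.

q' = 607.5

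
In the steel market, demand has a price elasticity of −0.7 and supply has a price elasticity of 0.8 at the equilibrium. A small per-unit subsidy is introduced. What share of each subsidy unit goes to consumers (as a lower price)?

Consumer share = 8/15

For a small subsidy around the equilibrium, the benefit split depends on the relative slopes, which at a point are proportional to the elasticities.
Buyer share = εs/(εs + |εd|) = 0.8/(0.8 + 0.7) = 8/15; seller share = |εd|/(εs + |εd|) = 7/15.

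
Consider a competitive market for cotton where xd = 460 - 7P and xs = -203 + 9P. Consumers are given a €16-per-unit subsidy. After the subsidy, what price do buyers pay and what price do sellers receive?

Buyers pay €32.4375; sellers receive €48.4375

Pre-subsidy: 460 - 7P = -203 + 9P gives P* = 41.4375, x* = 169.9375.
With the rebate, buyers effectively pay Pb = Ps − 16, where Ps is the price sellers receive.
Demand in terms of Ps becomes xd = 460 − 7(Ps − 16) = 572 - 7Ps. Setting this equal to supply: 572 - 7Ps = -203 + 9Ps, so Ps = 48.4375.
Buyers pay Pb = 48.4375 − 16 = 32.4375; x' = -203 + 9·48.4375 = 232.9375.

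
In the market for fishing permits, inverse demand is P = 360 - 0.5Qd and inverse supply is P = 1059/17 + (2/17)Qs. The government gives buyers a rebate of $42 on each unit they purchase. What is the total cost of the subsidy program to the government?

Pre-subsidy: 360 - 0.5Q = 1059/17 + (2/17)Q gives Q* = 482 and P* = 119.
With the rebate, buyers effectively pay Pb = Ps − 42, where Ps is the price sellers receive.
On the curves, Pb = 360 - 0.5Q and Ps = 1059/17 + (2/17)Q; the wedge Ps − Pb = 42 gives 1059/17 + (2/17)Q − (360 - 0.5Q) = 42, so Q' = 550.
Then Pb = 360 − 0.5·550 = 85 and Ps = 1059/17 + (2/17)·550 = 127.
Government outlay = subsidy × quantity = 42 × 550 = 23100.

Government cost = $23100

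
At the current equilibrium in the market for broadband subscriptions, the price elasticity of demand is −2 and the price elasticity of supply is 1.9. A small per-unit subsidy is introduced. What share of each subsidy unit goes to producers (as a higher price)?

Producer share = 20/39

For a small subsidy around the equilibrium, the benefit split depends on the relative slopes, which at a point are proportional to the elasticities.
Buyer share = εs/(εs + |εd|) = 1.9/(1.9 + 2) = 19/39; seller share = |εd|/(εs + |εd|) = 20/39.
So producers capture 20/39 of the subsidy.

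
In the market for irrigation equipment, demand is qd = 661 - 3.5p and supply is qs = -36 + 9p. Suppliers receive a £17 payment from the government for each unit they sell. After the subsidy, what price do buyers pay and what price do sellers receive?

Buyers pay £43.52; sellers receive £60.52

Pre-subsidy: 661 - 3.5p = -36 + 9p gives p* = 55.76, q* = 465.84.
With the subsidy, sellers receive ps = pb + 17 for each unit, where pb is the price buyers pay.
Supply in terms of pb becomes qs = -36 + 9(pb + 17) = 117 + 9pb. Setting this equal to demand: 661 - 3.5pb = 117 + 9pb, so pb = 43.52.
Sellers receive ps = 43.52 + 17 = 60.52; q' = 661 − 3.5·43.52 = 508.68.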